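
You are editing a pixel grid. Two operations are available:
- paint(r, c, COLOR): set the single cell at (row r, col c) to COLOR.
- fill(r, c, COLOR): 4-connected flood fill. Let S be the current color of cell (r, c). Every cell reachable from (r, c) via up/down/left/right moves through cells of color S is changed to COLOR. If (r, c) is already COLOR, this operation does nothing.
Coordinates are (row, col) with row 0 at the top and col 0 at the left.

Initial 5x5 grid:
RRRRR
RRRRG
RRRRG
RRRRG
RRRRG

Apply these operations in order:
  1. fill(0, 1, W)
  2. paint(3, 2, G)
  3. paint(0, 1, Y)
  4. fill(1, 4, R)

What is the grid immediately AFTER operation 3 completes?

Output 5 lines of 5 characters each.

After op 1 fill(0,1,W) [21 cells changed]:
WWWWW
WWWWG
WWWWG
WWWWG
WWWWG
After op 2 paint(3,2,G):
WWWWW
WWWWG
WWWWG
WWGWG
WWWWG
After op 3 paint(0,1,Y):
WYWWW
WWWWG
WWWWG
WWGWG
WWWWG

Answer: WYWWW
WWWWG
WWWWG
WWGWG
WWWWG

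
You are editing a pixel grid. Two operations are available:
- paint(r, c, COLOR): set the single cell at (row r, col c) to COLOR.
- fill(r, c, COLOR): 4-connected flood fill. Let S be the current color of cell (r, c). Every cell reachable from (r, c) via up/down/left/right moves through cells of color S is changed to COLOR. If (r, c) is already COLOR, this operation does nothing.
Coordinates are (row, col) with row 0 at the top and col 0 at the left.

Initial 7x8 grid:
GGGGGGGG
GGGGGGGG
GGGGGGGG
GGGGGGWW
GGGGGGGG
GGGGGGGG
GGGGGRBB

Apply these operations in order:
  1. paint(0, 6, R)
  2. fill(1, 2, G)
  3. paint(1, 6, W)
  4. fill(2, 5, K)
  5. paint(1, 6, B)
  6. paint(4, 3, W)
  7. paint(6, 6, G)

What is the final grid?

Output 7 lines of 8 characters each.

After op 1 paint(0,6,R):
GGGGGGRG
GGGGGGGG
GGGGGGGG
GGGGGGWW
GGGGGGGG
GGGGGGGG
GGGGGRBB
After op 2 fill(1,2,G) [0 cells changed]:
GGGGGGRG
GGGGGGGG
GGGGGGGG
GGGGGGWW
GGGGGGGG
GGGGGGGG
GGGGGRBB
After op 3 paint(1,6,W):
GGGGGGRG
GGGGGGWG
GGGGGGGG
GGGGGGWW
GGGGGGGG
GGGGGGGG
GGGGGRBB
After op 4 fill(2,5,K) [49 cells changed]:
KKKKKKRK
KKKKKKWK
KKKKKKKK
KKKKKKWW
KKKKKKKK
KKKKKKKK
KKKKKRBB
After op 5 paint(1,6,B):
KKKKKKRK
KKKKKKBK
KKKKKKKK
KKKKKKWW
KKKKKKKK
KKKKKKKK
KKKKKRBB
After op 6 paint(4,3,W):
KKKKKKRK
KKKKKKBK
KKKKKKKK
KKKKKKWW
KKKWKKKK
KKKKKKKK
KKKKKRBB
After op 7 paint(6,6,G):
KKKKKKRK
KKKKKKBK
KKKKKKKK
KKKKKKWW
KKKWKKKK
KKKKKKKK
KKKKKRGB

Answer: KKKKKKRK
KKKKKKBK
KKKKKKKK
KKKKKKWW
KKKWKKKK
KKKKKKKK
KKKKKRGB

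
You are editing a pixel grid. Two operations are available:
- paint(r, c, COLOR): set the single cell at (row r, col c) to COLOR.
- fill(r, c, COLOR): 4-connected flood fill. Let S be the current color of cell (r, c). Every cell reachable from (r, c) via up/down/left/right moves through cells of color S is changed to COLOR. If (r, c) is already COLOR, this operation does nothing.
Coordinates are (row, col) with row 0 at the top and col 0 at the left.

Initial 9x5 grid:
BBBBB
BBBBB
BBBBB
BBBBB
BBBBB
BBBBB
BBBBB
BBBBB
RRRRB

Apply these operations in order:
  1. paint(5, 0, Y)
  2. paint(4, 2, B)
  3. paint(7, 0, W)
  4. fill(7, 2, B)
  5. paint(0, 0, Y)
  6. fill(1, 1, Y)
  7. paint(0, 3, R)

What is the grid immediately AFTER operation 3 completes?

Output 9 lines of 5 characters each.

After op 1 paint(5,0,Y):
BBBBB
BBBBB
BBBBB
BBBBB
BBBBB
YBBBB
BBBBB
BBBBB
RRRRB
After op 2 paint(4,2,B):
BBBBB
BBBBB
BBBBB
BBBBB
BBBBB
YBBBB
BBBBB
BBBBB
RRRRB
After op 3 paint(7,0,W):
BBBBB
BBBBB
BBBBB
BBBBB
BBBBB
YBBBB
BBBBB
WBBBB
RRRRB

Answer: BBBBB
BBBBB
BBBBB
BBBBB
BBBBB
YBBBB
BBBBB
WBBBB
RRRRB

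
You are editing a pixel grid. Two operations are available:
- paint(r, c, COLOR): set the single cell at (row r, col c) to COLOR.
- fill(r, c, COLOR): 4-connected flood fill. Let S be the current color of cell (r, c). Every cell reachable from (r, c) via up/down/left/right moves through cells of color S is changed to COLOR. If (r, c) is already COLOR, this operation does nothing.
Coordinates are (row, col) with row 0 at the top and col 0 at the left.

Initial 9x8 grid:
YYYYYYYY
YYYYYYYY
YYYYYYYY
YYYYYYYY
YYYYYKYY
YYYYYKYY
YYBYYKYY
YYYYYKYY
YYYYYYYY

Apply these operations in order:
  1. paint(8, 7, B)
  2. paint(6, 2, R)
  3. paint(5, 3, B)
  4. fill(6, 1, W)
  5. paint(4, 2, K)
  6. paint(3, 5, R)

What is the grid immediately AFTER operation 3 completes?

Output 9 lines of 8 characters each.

After op 1 paint(8,7,B):
YYYYYYYY
YYYYYYYY
YYYYYYYY
YYYYYYYY
YYYYYKYY
YYYYYKYY
YYBYYKYY
YYYYYKYY
YYYYYYYB
After op 2 paint(6,2,R):
YYYYYYYY
YYYYYYYY
YYYYYYYY
YYYYYYYY
YYYYYKYY
YYYYYKYY
YYRYYKYY
YYYYYKYY
YYYYYYYB
After op 3 paint(5,3,B):
YYYYYYYY
YYYYYYYY
YYYYYYYY
YYYYYYYY
YYYYYKYY
YYYBYKYY
YYRYYKYY
YYYYYKYY
YYYYYYYB

Answer: YYYYYYYY
YYYYYYYY
YYYYYYYY
YYYYYYYY
YYYYYKYY
YYYBYKYY
YYRYYKYY
YYYYYKYY
YYYYYYYB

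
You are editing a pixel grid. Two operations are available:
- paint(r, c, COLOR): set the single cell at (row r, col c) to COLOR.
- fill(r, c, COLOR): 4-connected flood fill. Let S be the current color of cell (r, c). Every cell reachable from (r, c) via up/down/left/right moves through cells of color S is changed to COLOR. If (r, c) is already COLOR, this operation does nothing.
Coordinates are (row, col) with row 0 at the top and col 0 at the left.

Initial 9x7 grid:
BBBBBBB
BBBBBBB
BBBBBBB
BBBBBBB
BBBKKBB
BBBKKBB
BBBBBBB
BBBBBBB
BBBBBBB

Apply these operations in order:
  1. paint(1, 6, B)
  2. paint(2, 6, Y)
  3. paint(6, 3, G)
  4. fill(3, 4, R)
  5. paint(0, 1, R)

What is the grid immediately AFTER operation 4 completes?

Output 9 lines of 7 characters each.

Answer: RRRRRRR
RRRRRRR
RRRRRRY
RRRRRRR
RRRKKRR
RRRKKRR
RRRGRRR
RRRRRRR
RRRRRRR

Derivation:
After op 1 paint(1,6,B):
BBBBBBB
BBBBBBB
BBBBBBB
BBBBBBB
BBBKKBB
BBBKKBB
BBBBBBB
BBBBBBB
BBBBBBB
After op 2 paint(2,6,Y):
BBBBBBB
BBBBBBB
BBBBBBY
BBBBBBB
BBBKKBB
BBBKKBB
BBBBBBB
BBBBBBB
BBBBBBB
After op 3 paint(6,3,G):
BBBBBBB
BBBBBBB
BBBBBBY
BBBBBBB
BBBKKBB
BBBKKBB
BBBGBBB
BBBBBBB
BBBBBBB
After op 4 fill(3,4,R) [57 cells changed]:
RRRRRRR
RRRRRRR
RRRRRRY
RRRRRRR
RRRKKRR
RRRKKRR
RRRGRRR
RRRRRRR
RRRRRRR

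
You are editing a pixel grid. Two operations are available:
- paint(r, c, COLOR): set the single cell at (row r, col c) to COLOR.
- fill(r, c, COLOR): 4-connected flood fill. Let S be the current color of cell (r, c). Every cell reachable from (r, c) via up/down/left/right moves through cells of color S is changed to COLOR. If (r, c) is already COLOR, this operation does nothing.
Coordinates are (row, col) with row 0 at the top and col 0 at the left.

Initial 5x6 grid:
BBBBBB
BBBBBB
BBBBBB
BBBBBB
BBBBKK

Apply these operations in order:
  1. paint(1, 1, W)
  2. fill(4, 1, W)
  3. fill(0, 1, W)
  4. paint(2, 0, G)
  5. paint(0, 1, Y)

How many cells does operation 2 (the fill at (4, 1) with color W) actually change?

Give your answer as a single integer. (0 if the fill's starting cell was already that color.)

After op 1 paint(1,1,W):
BBBBBB
BWBBBB
BBBBBB
BBBBBB
BBBBKK
After op 2 fill(4,1,W) [27 cells changed]:
WWWWWW
WWWWWW
WWWWWW
WWWWWW
WWWWKK

Answer: 27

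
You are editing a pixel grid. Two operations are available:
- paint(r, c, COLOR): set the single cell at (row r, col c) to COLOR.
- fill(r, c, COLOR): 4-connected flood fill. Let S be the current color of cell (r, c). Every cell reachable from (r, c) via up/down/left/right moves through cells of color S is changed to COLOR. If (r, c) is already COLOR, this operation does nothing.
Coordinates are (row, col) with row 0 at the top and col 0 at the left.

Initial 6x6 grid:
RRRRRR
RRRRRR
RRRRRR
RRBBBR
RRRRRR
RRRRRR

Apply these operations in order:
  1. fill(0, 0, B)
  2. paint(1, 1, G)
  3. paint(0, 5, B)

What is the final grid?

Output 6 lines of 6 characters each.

After op 1 fill(0,0,B) [33 cells changed]:
BBBBBB
BBBBBB
BBBBBB
BBBBBB
BBBBBB
BBBBBB
After op 2 paint(1,1,G):
BBBBBB
BGBBBB
BBBBBB
BBBBBB
BBBBBB
BBBBBB
After op 3 paint(0,5,B):
BBBBBB
BGBBBB
BBBBBB
BBBBBB
BBBBBB
BBBBBB

Answer: BBBBBB
BGBBBB
BBBBBB
BBBBBB
BBBBBB
BBBBBB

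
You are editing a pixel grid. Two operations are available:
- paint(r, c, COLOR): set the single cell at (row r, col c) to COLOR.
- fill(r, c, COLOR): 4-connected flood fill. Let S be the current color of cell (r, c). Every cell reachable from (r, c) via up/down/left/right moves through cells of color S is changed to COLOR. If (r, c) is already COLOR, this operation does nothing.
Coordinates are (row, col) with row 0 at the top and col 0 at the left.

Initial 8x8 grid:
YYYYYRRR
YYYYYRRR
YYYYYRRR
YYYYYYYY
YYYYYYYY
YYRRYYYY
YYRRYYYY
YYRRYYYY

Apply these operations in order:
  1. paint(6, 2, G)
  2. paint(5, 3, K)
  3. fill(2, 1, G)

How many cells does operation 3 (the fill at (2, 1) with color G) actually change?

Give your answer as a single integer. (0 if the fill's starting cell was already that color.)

Answer: 49

Derivation:
After op 1 paint(6,2,G):
YYYYYRRR
YYYYYRRR
YYYYYRRR
YYYYYYYY
YYYYYYYY
YYRRYYYY
YYGRYYYY
YYRRYYYY
After op 2 paint(5,3,K):
YYYYYRRR
YYYYYRRR
YYYYYRRR
YYYYYYYY
YYYYYYYY
YYRKYYYY
YYGRYYYY
YYRRYYYY
After op 3 fill(2,1,G) [49 cells changed]:
GGGGGRRR
GGGGGRRR
GGGGGRRR
GGGGGGGG
GGGGGGGG
GGRKGGGG
GGGRGGGG
GGRRGGGG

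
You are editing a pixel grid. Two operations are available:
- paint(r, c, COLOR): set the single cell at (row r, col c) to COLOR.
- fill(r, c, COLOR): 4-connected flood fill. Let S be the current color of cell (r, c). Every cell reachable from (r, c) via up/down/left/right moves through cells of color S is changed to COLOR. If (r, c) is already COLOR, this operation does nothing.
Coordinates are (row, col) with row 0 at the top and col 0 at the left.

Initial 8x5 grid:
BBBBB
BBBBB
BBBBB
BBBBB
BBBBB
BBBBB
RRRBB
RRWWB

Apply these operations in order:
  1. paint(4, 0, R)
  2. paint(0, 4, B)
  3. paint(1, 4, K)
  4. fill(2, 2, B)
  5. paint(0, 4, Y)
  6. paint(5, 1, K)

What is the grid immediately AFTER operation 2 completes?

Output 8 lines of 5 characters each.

After op 1 paint(4,0,R):
BBBBB
BBBBB
BBBBB
BBBBB
RBBBB
BBBBB
RRRBB
RRWWB
After op 2 paint(0,4,B):
BBBBB
BBBBB
BBBBB
BBBBB
RBBBB
BBBBB
RRRBB
RRWWB

Answer: BBBBB
BBBBB
BBBBB
BBBBB
RBBBB
BBBBB
RRRBB
RRWWB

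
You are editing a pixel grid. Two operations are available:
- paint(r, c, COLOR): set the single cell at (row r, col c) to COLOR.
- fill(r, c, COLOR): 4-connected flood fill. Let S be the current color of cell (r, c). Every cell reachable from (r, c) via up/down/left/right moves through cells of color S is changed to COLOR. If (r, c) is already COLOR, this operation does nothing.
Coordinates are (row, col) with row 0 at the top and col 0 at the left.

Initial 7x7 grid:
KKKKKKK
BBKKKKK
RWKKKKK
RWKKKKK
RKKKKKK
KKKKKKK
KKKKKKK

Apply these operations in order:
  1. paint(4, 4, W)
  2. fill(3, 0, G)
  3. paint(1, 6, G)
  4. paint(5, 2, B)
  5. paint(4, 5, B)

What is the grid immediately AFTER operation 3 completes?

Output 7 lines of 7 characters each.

After op 1 paint(4,4,W):
KKKKKKK
BBKKKKK
RWKKKKK
RWKKKKK
RKKKWKK
KKKKKKK
KKKKKKK
After op 2 fill(3,0,G) [3 cells changed]:
KKKKKKK
BBKKKKK
GWKKKKK
GWKKKKK
GKKKWKK
KKKKKKK
KKKKKKK
After op 3 paint(1,6,G):
KKKKKKK
BBKKKKG
GWKKKKK
GWKKKKK
GKKKWKK
KKKKKKK
KKKKKKK

Answer: KKKKKKK
BBKKKKG
GWKKKKK
GWKKKKK
GKKKWKK
KKKKKKK
KKKKKKK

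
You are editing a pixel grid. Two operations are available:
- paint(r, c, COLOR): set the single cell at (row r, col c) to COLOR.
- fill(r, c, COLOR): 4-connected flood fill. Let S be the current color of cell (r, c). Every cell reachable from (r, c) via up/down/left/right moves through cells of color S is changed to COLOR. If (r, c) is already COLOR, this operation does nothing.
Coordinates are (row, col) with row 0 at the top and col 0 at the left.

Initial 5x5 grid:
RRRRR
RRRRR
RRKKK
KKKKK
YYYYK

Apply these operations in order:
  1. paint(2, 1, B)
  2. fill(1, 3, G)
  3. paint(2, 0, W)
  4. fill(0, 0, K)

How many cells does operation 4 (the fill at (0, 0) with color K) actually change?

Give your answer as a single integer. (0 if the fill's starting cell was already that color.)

Answer: 10

Derivation:
After op 1 paint(2,1,B):
RRRRR
RRRRR
RBKKK
KKKKK
YYYYK
After op 2 fill(1,3,G) [11 cells changed]:
GGGGG
GGGGG
GBKKK
KKKKK
YYYYK
After op 3 paint(2,0,W):
GGGGG
GGGGG
WBKKK
KKKKK
YYYYK
After op 4 fill(0,0,K) [10 cells changed]:
KKKKK
KKKKK
WBKKK
KKKKK
YYYYK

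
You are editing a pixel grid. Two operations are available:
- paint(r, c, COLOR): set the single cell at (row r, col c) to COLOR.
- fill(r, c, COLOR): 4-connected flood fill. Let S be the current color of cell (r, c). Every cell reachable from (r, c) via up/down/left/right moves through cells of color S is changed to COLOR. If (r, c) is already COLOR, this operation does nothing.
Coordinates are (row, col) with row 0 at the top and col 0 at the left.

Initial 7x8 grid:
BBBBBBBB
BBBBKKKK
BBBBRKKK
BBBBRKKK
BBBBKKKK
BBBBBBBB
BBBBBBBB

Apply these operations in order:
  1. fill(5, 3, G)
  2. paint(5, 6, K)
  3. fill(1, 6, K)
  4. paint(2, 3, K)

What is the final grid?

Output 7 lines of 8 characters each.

After op 1 fill(5,3,G) [40 cells changed]:
GGGGGGGG
GGGGKKKK
GGGGRKKK
GGGGRKKK
GGGGKKKK
GGGGGGGG
GGGGGGGG
After op 2 paint(5,6,K):
GGGGGGGG
GGGGKKKK
GGGGRKKK
GGGGRKKK
GGGGKKKK
GGGGGGKG
GGGGGGGG
After op 3 fill(1,6,K) [0 cells changed]:
GGGGGGGG
GGGGKKKK
GGGGRKKK
GGGGRKKK
GGGGKKKK
GGGGGGKG
GGGGGGGG
After op 4 paint(2,3,K):
GGGGGGGG
GGGGKKKK
GGGKRKKK
GGGGRKKK
GGGGKKKK
GGGGGGKG
GGGGGGGG

Answer: GGGGGGGG
GGGGKKKK
GGGKRKKK
GGGGRKKK
GGGGKKKK
GGGGGGKG
GGGGGGGG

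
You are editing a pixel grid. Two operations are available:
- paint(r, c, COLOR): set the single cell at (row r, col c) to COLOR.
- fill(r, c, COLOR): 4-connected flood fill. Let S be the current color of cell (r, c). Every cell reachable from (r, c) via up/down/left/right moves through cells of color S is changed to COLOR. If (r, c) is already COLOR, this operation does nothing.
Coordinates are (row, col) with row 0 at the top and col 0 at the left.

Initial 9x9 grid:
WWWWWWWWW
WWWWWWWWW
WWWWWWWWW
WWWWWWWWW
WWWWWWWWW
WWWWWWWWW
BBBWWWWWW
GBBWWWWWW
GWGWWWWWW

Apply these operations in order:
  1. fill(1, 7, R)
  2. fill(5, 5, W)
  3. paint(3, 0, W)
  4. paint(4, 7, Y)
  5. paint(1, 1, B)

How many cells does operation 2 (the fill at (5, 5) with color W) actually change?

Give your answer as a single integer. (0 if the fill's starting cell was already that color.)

Answer: 72

Derivation:
After op 1 fill(1,7,R) [72 cells changed]:
RRRRRRRRR
RRRRRRRRR
RRRRRRRRR
RRRRRRRRR
RRRRRRRRR
RRRRRRRRR
BBBRRRRRR
GBBRRRRRR
GWGRRRRRR
After op 2 fill(5,5,W) [72 cells changed]:
WWWWWWWWW
WWWWWWWWW
WWWWWWWWW
WWWWWWWWW
WWWWWWWWW
WWWWWWWWW
BBBWWWWWW
GBBWWWWWW
GWGWWWWWW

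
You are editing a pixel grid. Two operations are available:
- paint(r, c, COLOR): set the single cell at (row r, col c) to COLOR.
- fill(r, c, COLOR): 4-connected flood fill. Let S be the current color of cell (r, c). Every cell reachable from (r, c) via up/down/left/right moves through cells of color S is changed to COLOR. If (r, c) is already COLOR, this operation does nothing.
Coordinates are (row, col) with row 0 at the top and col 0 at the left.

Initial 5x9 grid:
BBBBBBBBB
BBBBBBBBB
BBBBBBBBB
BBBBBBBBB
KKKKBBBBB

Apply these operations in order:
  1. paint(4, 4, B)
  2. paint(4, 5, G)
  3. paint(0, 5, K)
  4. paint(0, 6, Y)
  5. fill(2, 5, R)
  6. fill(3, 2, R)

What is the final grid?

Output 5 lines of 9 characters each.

Answer: RRRRRKYRR
RRRRRRRRR
RRRRRRRRR
RRRRRRRRR
KKKKRGRRR

Derivation:
After op 1 paint(4,4,B):
BBBBBBBBB
BBBBBBBBB
BBBBBBBBB
BBBBBBBBB
KKKKBBBBB
After op 2 paint(4,5,G):
BBBBBBBBB
BBBBBBBBB
BBBBBBBBB
BBBBBBBBB
KKKKBGBBB
After op 3 paint(0,5,K):
BBBBBKBBB
BBBBBBBBB
BBBBBBBBB
BBBBBBBBB
KKKKBGBBB
After op 4 paint(0,6,Y):
BBBBBKYBB
BBBBBBBBB
BBBBBBBBB
BBBBBBBBB
KKKKBGBBB
After op 5 fill(2,5,R) [38 cells changed]:
RRRRRKYRR
RRRRRRRRR
RRRRRRRRR
RRRRRRRRR
KKKKRGRRR
After op 6 fill(3,2,R) [0 cells changed]:
RRRRRKYRR
RRRRRRRRR
RRRRRRRRR
RRRRRRRRR
KKKKRGRRR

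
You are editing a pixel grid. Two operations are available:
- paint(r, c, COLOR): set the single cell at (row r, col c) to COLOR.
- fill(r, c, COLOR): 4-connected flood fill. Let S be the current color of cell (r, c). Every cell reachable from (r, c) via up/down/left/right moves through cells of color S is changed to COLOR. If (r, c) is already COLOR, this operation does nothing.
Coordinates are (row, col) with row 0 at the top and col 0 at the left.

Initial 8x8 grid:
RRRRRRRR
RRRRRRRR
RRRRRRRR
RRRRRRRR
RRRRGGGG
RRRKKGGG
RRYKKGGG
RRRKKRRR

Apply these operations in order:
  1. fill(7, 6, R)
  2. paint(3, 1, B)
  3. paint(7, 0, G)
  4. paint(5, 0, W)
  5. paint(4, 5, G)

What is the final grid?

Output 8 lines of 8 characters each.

After op 1 fill(7,6,R) [0 cells changed]:
RRRRRRRR
RRRRRRRR
RRRRRRRR
RRRRRRRR
RRRRGGGG
RRRKKGGG
RRYKKGGG
RRRKKRRR
After op 2 paint(3,1,B):
RRRRRRRR
RRRRRRRR
RRRRRRRR
RBRRRRRR
RRRRGGGG
RRRKKGGG
RRYKKGGG
RRRKKRRR
After op 3 paint(7,0,G):
RRRRRRRR
RRRRRRRR
RRRRRRRR
RBRRRRRR
RRRRGGGG
RRRKKGGG
RRYKKGGG
GRRKKRRR
After op 4 paint(5,0,W):
RRRRRRRR
RRRRRRRR
RRRRRRRR
RBRRRRRR
RRRRGGGG
WRRKKGGG
RRYKKGGG
GRRKKRRR
After op 5 paint(4,5,G):
RRRRRRRR
RRRRRRRR
RRRRRRRR
RBRRRRRR
RRRRGGGG
WRRKKGGG
RRYKKGGG
GRRKKRRR

Answer: RRRRRRRR
RRRRRRRR
RRRRRRRR
RBRRRRRR
RRRRGGGG
WRRKKGGG
RRYKKGGG
GRRKKRRR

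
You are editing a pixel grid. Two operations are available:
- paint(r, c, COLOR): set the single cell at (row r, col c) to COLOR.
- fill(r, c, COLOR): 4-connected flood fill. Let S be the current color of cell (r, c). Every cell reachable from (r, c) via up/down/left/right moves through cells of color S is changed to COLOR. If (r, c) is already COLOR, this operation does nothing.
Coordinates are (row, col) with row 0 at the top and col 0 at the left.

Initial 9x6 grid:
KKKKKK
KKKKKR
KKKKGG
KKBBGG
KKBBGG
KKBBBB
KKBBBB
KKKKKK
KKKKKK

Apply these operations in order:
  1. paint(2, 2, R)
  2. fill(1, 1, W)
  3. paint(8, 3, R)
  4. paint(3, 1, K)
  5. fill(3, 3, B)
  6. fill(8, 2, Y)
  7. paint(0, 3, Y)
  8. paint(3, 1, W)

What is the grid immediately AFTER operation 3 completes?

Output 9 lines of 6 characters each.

After op 1 paint(2,2,R):
KKKKKK
KKKKKR
KKRKGG
KKBBGG
KKBBGG
KKBBBB
KKBBBB
KKKKKK
KKKKKK
After op 2 fill(1,1,W) [34 cells changed]:
WWWWWW
WWWWWR
WWRWGG
WWBBGG
WWBBGG
WWBBBB
WWBBBB
WWWWWW
WWWWWW
After op 3 paint(8,3,R):
WWWWWW
WWWWWR
WWRWGG
WWBBGG
WWBBGG
WWBBBB
WWBBBB
WWWWWW
WWWRWW

Answer: WWWWWW
WWWWWR
WWRWGG
WWBBGG
WWBBGG
WWBBBB
WWBBBB
WWWWWW
WWWRWW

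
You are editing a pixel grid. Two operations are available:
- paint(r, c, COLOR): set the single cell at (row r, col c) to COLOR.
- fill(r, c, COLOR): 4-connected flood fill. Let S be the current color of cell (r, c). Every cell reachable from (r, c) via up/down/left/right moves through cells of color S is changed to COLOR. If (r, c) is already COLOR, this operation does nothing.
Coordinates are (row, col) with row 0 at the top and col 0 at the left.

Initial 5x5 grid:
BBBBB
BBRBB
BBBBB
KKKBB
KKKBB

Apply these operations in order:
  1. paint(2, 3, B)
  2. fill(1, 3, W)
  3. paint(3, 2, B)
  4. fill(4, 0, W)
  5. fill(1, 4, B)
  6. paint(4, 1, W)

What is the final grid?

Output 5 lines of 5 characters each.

Answer: BBBBB
BBRBB
BBBBB
BBBBB
BWBBB

Derivation:
After op 1 paint(2,3,B):
BBBBB
BBRBB
BBBBB
KKKBB
KKKBB
After op 2 fill(1,3,W) [18 cells changed]:
WWWWW
WWRWW
WWWWW
KKKWW
KKKWW
After op 3 paint(3,2,B):
WWWWW
WWRWW
WWWWW
KKBWW
KKKWW
After op 4 fill(4,0,W) [5 cells changed]:
WWWWW
WWRWW
WWWWW
WWBWW
WWWWW
After op 5 fill(1,4,B) [23 cells changed]:
BBBBB
BBRBB
BBBBB
BBBBB
BBBBB
After op 6 paint(4,1,W):
BBBBB
BBRBB
BBBBB
BBBBB
BWBBB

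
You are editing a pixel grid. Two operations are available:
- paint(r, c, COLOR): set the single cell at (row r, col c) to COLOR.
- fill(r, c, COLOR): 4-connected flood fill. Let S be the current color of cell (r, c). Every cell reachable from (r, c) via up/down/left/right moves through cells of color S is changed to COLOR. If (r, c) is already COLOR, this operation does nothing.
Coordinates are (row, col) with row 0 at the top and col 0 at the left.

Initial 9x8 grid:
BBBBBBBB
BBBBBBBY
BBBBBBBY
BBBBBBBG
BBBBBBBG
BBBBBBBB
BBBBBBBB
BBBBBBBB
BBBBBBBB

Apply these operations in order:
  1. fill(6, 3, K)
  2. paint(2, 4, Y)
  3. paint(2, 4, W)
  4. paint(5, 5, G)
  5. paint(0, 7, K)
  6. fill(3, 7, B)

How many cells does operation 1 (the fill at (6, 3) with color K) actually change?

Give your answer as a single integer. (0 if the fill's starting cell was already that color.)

After op 1 fill(6,3,K) [68 cells changed]:
KKKKKKKK
KKKKKKKY
KKKKKKKY
KKKKKKKG
KKKKKKKG
KKKKKKKK
KKKKKKKK
KKKKKKKK
KKKKKKKK

Answer: 68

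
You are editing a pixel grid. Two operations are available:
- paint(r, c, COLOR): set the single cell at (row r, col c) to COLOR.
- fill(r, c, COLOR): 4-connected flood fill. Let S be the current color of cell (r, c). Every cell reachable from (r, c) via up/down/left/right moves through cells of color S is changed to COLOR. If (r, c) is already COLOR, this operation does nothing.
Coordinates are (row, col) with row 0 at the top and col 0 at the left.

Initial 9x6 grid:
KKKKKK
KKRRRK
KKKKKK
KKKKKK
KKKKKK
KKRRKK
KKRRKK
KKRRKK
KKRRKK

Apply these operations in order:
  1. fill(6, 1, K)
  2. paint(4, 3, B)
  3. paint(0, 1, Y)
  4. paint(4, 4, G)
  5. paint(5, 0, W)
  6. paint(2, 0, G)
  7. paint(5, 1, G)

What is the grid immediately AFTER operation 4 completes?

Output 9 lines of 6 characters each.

Answer: KYKKKK
KKRRRK
KKKKKK
KKKKKK
KKKBGK
KKRRKK
KKRRKK
KKRRKK
KKRRKK

Derivation:
After op 1 fill(6,1,K) [0 cells changed]:
KKKKKK
KKRRRK
KKKKKK
KKKKKK
KKKKKK
KKRRKK
KKRRKK
KKRRKK
KKRRKK
After op 2 paint(4,3,B):
KKKKKK
KKRRRK
KKKKKK
KKKKKK
KKKBKK
KKRRKK
KKRRKK
KKRRKK
KKRRKK
After op 3 paint(0,1,Y):
KYKKKK
KKRRRK
KKKKKK
KKKKKK
KKKBKK
KKRRKK
KKRRKK
KKRRKK
KKRRKK
After op 4 paint(4,4,G):
KYKKKK
KKRRRK
KKKKKK
KKKKKK
KKKBGK
KKRRKK
KKRRKK
KKRRKK
KKRRKK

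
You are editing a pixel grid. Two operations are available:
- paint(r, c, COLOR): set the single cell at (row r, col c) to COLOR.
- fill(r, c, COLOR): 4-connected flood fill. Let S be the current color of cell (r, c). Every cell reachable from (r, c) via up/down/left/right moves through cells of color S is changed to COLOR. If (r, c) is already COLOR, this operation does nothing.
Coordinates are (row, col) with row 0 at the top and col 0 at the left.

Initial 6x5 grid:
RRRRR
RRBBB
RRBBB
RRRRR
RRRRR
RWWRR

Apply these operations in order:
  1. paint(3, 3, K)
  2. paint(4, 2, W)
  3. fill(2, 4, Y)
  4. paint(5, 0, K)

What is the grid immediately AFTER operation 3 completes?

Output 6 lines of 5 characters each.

After op 1 paint(3,3,K):
RRRRR
RRBBB
RRBBB
RRRKR
RRRRR
RWWRR
After op 2 paint(4,2,W):
RRRRR
RRBBB
RRBBB
RRRKR
RRWRR
RWWRR
After op 3 fill(2,4,Y) [6 cells changed]:
RRRRR
RRYYY
RRYYY
RRRKR
RRWRR
RWWRR

Answer: RRRRR
RRYYY
RRYYY
RRRKR
RRWRR
RWWRR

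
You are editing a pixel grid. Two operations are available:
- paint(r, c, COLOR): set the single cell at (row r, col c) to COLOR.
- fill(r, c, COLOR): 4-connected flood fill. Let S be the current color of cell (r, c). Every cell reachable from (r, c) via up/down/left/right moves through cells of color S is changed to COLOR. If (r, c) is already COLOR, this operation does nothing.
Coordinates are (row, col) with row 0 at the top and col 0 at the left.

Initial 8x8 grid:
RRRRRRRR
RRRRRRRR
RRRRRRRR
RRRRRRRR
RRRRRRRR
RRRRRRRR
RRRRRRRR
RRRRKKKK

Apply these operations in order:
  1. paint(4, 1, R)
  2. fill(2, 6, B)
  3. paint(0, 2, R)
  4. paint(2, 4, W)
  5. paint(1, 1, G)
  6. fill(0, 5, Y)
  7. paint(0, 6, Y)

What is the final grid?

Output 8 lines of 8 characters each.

Answer: YYRYYYYY
YGYYYYYY
YYYYWYYY
YYYYYYYY
YYYYYYYY
YYYYYYYY
YYYYYYYY
YYYYKKKK

Derivation:
After op 1 paint(4,1,R):
RRRRRRRR
RRRRRRRR
RRRRRRRR
RRRRRRRR
RRRRRRRR
RRRRRRRR
RRRRRRRR
RRRRKKKK
After op 2 fill(2,6,B) [60 cells changed]:
BBBBBBBB
BBBBBBBB
BBBBBBBB
BBBBBBBB
BBBBBBBB
BBBBBBBB
BBBBBBBB
BBBBKKKK
After op 3 paint(0,2,R):
BBRBBBBB
BBBBBBBB
BBBBBBBB
BBBBBBBB
BBBBBBBB
BBBBBBBB
BBBBBBBB
BBBBKKKK
After op 4 paint(2,4,W):
BBRBBBBB
BBBBBBBB
BBBBWBBB
BBBBBBBB
BBBBBBBB
BBBBBBBB
BBBBBBBB
BBBBKKKK
After op 5 paint(1,1,G):
BBRBBBBB
BGBBBBBB
BBBBWBBB
BBBBBBBB
BBBBBBBB
BBBBBBBB
BBBBBBBB
BBBBKKKK
After op 6 fill(0,5,Y) [57 cells changed]:
YYRYYYYY
YGYYYYYY
YYYYWYYY
YYYYYYYY
YYYYYYYY
YYYYYYYY
YYYYYYYY
YYYYKKKK
After op 7 paint(0,6,Y):
YYRYYYYY
YGYYYYYY
YYYYWYYY
YYYYYYYY
YYYYYYYY
YYYYYYYY
YYYYYYYY
YYYYKKKK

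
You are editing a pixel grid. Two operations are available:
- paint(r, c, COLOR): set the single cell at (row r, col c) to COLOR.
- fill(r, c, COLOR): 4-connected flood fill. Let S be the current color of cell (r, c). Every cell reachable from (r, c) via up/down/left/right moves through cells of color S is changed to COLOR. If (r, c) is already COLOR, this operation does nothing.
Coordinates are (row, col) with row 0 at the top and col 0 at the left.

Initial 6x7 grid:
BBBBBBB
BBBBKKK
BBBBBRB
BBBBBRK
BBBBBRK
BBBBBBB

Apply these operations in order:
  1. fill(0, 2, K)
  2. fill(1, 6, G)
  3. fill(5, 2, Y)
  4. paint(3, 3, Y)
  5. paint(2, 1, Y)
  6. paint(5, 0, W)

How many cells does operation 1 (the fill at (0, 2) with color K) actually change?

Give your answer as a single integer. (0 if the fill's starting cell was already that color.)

After op 1 fill(0,2,K) [33 cells changed]:
KKKKKKK
KKKKKKK
KKKKKRB
KKKKKRK
KKKKKRK
KKKKKKK

Answer: 33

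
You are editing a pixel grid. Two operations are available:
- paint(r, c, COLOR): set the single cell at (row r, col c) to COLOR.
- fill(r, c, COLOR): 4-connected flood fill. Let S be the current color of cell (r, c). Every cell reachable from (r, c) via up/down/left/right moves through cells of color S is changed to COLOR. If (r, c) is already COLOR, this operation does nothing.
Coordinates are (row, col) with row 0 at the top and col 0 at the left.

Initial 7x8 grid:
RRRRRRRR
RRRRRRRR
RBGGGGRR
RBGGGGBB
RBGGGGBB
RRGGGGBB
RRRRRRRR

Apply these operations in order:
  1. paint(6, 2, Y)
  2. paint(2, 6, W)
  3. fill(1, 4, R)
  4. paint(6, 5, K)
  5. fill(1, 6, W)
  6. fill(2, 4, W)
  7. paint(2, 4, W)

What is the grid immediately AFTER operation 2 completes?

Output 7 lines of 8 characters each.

After op 1 paint(6,2,Y):
RRRRRRRR
RRRRRRRR
RBGGGGRR
RBGGGGBB
RBGGGGBB
RRGGGGBB
RRYRRRRR
After op 2 paint(2,6,W):
RRRRRRRR
RRRRRRRR
RBGGGGWR
RBGGGGBB
RBGGGGBB
RRGGGGBB
RRYRRRRR

Answer: RRRRRRRR
RRRRRRRR
RBGGGGWR
RBGGGGBB
RBGGGGBB
RRGGGGBB
RRYRRRRR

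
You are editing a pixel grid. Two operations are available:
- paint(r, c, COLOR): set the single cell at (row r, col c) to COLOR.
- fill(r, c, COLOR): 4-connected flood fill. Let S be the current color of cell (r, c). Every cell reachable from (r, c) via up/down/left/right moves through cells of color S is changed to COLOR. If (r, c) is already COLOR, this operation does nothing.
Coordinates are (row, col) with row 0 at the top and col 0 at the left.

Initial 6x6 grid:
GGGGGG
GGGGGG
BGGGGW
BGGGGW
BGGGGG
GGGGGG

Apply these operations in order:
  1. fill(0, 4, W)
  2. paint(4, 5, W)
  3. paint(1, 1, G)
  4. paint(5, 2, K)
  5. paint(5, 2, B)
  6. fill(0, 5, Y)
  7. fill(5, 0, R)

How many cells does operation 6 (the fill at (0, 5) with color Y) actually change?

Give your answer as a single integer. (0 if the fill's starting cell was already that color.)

Answer: 31

Derivation:
After op 1 fill(0,4,W) [31 cells changed]:
WWWWWW
WWWWWW
BWWWWW
BWWWWW
BWWWWW
WWWWWW
After op 2 paint(4,5,W):
WWWWWW
WWWWWW
BWWWWW
BWWWWW
BWWWWW
WWWWWW
After op 3 paint(1,1,G):
WWWWWW
WGWWWW
BWWWWW
BWWWWW
BWWWWW
WWWWWW
After op 4 paint(5,2,K):
WWWWWW
WGWWWW
BWWWWW
BWWWWW
BWWWWW
WWKWWW
After op 5 paint(5,2,B):
WWWWWW
WGWWWW
BWWWWW
BWWWWW
BWWWWW
WWBWWW
After op 6 fill(0,5,Y) [31 cells changed]:
YYYYYY
YGYYYY
BYYYYY
BYYYYY
BYYYYY
YYBYYY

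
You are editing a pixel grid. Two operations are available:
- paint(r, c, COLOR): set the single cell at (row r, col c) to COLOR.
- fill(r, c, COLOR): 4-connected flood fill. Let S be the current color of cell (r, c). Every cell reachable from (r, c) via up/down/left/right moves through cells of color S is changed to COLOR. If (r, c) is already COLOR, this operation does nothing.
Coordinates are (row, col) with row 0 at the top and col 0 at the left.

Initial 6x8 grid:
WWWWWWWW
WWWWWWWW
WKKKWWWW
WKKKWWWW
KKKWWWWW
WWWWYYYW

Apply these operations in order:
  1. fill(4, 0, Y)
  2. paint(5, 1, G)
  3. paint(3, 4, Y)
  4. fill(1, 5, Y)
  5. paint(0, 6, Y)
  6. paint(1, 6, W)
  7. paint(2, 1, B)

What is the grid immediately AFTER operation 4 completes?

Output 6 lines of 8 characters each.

Answer: YYYYYYYY
YYYYYYYY
YYYYYYYY
YYYYYYYY
YYYYYYYY
WGYYYYYY

Derivation:
After op 1 fill(4,0,Y) [9 cells changed]:
WWWWWWWW
WWWWWWWW
WYYYWWWW
WYYYWWWW
YYYWWWWW
WWWWYYYW
After op 2 paint(5,1,G):
WWWWWWWW
WWWWWWWW
WYYYWWWW
WYYYWWWW
YYYWWWWW
WGWWYYYW
After op 3 paint(3,4,Y):
WWWWWWWW
WWWWWWWW
WYYYWWWW
WYYYYWWW
YYYWWWWW
WGWWYYYW
After op 4 fill(1,5,Y) [33 cells changed]:
YYYYYYYY
YYYYYYYY
YYYYYYYY
YYYYYYYY
YYYYYYYY
WGYYYYYY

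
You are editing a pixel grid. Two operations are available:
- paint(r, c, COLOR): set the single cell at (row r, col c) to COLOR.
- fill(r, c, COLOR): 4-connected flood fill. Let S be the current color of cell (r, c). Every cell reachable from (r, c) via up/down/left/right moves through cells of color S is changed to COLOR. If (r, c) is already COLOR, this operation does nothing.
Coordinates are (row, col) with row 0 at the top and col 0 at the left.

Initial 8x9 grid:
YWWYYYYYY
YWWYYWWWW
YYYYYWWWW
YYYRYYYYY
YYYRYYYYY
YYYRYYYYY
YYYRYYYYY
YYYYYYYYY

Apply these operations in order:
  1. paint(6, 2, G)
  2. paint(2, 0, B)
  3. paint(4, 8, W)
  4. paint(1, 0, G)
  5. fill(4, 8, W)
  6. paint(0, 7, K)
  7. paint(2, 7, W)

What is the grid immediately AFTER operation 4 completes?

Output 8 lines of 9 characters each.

Answer: YWWYYYYYY
GWWYYWWWW
BYYYYWWWW
YYYRYYYYY
YYYRYYYYW
YYYRYYYYY
YYGRYYYYY
YYYYYYYYY

Derivation:
After op 1 paint(6,2,G):
YWWYYYYYY
YWWYYWWWW
YYYYYWWWW
YYYRYYYYY
YYYRYYYYY
YYYRYYYYY
YYGRYYYYY
YYYYYYYYY
After op 2 paint(2,0,B):
YWWYYYYYY
YWWYYWWWW
BYYYYWWWW
YYYRYYYYY
YYYRYYYYY
YYYRYYYYY
YYGRYYYYY
YYYYYYYYY
After op 3 paint(4,8,W):
YWWYYYYYY
YWWYYWWWW
BYYYYWWWW
YYYRYYYYY
YYYRYYYYW
YYYRYYYYY
YYGRYYYYY
YYYYYYYYY
After op 4 paint(1,0,G):
YWWYYYYYY
GWWYYWWWW
BYYYYWWWW
YYYRYYYYY
YYYRYYYYW
YYYRYYYYY
YYGRYYYYY
YYYYYYYYY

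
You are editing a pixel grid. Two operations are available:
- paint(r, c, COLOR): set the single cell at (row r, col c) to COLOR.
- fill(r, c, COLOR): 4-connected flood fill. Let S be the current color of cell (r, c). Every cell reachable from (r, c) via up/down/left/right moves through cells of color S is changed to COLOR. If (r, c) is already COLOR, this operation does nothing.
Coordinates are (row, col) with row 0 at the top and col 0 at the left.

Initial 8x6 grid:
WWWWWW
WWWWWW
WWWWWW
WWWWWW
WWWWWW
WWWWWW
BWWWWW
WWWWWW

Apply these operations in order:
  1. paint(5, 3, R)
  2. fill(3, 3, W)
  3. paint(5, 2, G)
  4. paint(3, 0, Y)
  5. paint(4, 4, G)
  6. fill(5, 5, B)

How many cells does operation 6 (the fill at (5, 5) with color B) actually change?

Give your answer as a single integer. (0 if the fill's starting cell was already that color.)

Answer: 43

Derivation:
After op 1 paint(5,3,R):
WWWWWW
WWWWWW
WWWWWW
WWWWWW
WWWWWW
WWWRWW
BWWWWW
WWWWWW
After op 2 fill(3,3,W) [0 cells changed]:
WWWWWW
WWWWWW
WWWWWW
WWWWWW
WWWWWW
WWWRWW
BWWWWW
WWWWWW
After op 3 paint(5,2,G):
WWWWWW
WWWWWW
WWWWWW
WWWWWW
WWWWWW
WWGRWW
BWWWWW
WWWWWW
After op 4 paint(3,0,Y):
WWWWWW
WWWWWW
WWWWWW
YWWWWW
WWWWWW
WWGRWW
BWWWWW
WWWWWW
After op 5 paint(4,4,G):
WWWWWW
WWWWWW
WWWWWW
YWWWWW
WWWWGW
WWGRWW
BWWWWW
WWWWWW
After op 6 fill(5,5,B) [43 cells changed]:
BBBBBB
BBBBBB
BBBBBB
YBBBBB
BBBBGB
BBGRBB
BBBBBB
BBBBBB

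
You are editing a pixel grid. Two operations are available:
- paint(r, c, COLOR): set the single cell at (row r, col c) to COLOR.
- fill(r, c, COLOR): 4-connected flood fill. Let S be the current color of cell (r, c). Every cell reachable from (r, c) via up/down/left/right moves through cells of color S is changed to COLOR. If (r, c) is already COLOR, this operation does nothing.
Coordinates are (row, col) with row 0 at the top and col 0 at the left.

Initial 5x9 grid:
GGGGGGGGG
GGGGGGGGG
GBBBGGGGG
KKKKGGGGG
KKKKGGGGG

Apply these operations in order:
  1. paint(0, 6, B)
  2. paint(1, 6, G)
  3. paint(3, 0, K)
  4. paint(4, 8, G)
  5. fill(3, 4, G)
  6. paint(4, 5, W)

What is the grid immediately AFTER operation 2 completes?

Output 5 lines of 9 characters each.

Answer: GGGGGGBGG
GGGGGGGGG
GBBBGGGGG
KKKKGGGGG
KKKKGGGGG

Derivation:
After op 1 paint(0,6,B):
GGGGGGBGG
GGGGGGGGG
GBBBGGGGG
KKKKGGGGG
KKKKGGGGG
After op 2 paint(1,6,G):
GGGGGGBGG
GGGGGGGGG
GBBBGGGGG
KKKKGGGGG
KKKKGGGGG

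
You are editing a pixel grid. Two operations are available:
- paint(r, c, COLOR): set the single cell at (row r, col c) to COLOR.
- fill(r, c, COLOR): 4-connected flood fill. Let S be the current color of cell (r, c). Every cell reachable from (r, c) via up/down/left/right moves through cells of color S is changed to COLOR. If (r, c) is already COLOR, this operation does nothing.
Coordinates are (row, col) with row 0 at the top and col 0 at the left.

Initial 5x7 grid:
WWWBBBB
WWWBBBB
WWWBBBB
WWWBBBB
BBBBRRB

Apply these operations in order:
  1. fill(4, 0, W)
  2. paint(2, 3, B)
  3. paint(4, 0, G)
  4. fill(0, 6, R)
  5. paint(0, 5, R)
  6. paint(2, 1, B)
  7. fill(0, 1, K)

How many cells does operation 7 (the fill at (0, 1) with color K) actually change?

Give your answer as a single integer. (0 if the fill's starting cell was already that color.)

After op 1 fill(4,0,W) [21 cells changed]:
WWWWWWW
WWWWWWW
WWWWWWW
WWWWWWW
WWWWRRW
After op 2 paint(2,3,B):
WWWWWWW
WWWWWWW
WWWBWWW
WWWWWWW
WWWWRRW
After op 3 paint(4,0,G):
WWWWWWW
WWWWWWW
WWWBWWW
WWWWWWW
GWWWRRW
After op 4 fill(0,6,R) [31 cells changed]:
RRRRRRR
RRRRRRR
RRRBRRR
RRRRRRR
GRRRRRR
After op 5 paint(0,5,R):
RRRRRRR
RRRRRRR
RRRBRRR
RRRRRRR
GRRRRRR
After op 6 paint(2,1,B):
RRRRRRR
RRRRRRR
RBRBRRR
RRRRRRR
GRRRRRR
After op 7 fill(0,1,K) [32 cells changed]:
KKKKKKK
KKKKKKK
KBKBKKK
KKKKKKK
GKKKKKK

Answer: 32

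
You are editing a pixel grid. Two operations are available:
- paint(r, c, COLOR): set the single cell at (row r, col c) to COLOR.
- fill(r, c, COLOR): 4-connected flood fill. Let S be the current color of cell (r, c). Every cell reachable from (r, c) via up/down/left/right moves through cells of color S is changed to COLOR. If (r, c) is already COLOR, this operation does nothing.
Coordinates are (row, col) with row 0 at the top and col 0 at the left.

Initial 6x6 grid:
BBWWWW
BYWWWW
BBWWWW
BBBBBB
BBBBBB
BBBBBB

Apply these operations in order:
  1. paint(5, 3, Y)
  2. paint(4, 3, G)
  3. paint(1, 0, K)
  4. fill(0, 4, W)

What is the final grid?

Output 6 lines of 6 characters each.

Answer: BBWWWW
KYWWWW
BBWWWW
BBBBBB
BBBGBB
BBBYBB

Derivation:
After op 1 paint(5,3,Y):
BBWWWW
BYWWWW
BBWWWW
BBBBBB
BBBBBB
BBBYBB
After op 2 paint(4,3,G):
BBWWWW
BYWWWW
BBWWWW
BBBBBB
BBBGBB
BBBYBB
After op 3 paint(1,0,K):
BBWWWW
KYWWWW
BBWWWW
BBBBBB
BBBGBB
BBBYBB
After op 4 fill(0,4,W) [0 cells changed]:
BBWWWW
KYWWWW
BBWWWW
BBBBBB
BBBGBB
BBBYBB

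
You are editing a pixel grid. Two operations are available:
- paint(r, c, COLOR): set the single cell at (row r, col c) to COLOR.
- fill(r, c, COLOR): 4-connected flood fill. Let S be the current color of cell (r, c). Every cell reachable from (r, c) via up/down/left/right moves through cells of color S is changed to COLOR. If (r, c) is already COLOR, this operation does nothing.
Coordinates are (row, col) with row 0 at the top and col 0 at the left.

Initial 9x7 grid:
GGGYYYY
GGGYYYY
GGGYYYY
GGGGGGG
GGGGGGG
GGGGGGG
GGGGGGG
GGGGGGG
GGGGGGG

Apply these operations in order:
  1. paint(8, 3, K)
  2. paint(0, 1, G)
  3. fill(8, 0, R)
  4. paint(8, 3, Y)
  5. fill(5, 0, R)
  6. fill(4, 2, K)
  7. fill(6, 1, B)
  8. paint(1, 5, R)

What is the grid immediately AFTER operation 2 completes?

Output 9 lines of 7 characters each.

Answer: GGGYYYY
GGGYYYY
GGGYYYY
GGGGGGG
GGGGGGG
GGGGGGG
GGGGGGG
GGGGGGG
GGGKGGG

Derivation:
After op 1 paint(8,3,K):
GGGYYYY
GGGYYYY
GGGYYYY
GGGGGGG
GGGGGGG
GGGGGGG
GGGGGGG
GGGGGGG
GGGKGGG
After op 2 paint(0,1,G):
GGGYYYY
GGGYYYY
GGGYYYY
GGGGGGG
GGGGGGG
GGGGGGG
GGGGGGG
GGGGGGG
GGGKGGG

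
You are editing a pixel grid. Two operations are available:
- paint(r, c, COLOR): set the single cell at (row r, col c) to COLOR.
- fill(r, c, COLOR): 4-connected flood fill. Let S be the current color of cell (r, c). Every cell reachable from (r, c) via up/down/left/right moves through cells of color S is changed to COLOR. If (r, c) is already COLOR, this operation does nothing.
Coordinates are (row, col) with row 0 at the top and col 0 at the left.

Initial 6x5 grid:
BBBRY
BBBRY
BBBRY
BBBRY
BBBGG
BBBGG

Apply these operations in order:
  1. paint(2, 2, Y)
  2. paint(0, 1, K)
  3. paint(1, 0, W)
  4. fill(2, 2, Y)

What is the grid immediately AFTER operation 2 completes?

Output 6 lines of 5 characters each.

After op 1 paint(2,2,Y):
BBBRY
BBBRY
BBYRY
BBBRY
BBBGG
BBBGG
After op 2 paint(0,1,K):
BKBRY
BBBRY
BBYRY
BBBRY
BBBGG
BBBGG

Answer: BKBRY
BBBRY
BBYRY
BBBRY
BBBGG
BBBGG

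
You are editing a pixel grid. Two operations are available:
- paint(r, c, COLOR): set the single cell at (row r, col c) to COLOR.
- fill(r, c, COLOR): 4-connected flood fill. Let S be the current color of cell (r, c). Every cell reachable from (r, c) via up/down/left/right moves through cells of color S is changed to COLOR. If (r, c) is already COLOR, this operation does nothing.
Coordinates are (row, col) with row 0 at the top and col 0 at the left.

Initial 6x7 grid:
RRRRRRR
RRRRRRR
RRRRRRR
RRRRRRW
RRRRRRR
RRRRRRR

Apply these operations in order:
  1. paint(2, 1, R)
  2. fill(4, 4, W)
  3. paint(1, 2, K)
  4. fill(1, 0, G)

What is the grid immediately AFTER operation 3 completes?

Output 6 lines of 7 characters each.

Answer: WWWWWWW
WWKWWWW
WWWWWWW
WWWWWWW
WWWWWWW
WWWWWWW

Derivation:
After op 1 paint(2,1,R):
RRRRRRR
RRRRRRR
RRRRRRR
RRRRRRW
RRRRRRR
RRRRRRR
After op 2 fill(4,4,W) [41 cells changed]:
WWWWWWW
WWWWWWW
WWWWWWW
WWWWWWW
WWWWWWW
WWWWWWW
After op 3 paint(1,2,K):
WWWWWWW
WWKWWWW
WWWWWWW
WWWWWWW
WWWWWWW
WWWWWWW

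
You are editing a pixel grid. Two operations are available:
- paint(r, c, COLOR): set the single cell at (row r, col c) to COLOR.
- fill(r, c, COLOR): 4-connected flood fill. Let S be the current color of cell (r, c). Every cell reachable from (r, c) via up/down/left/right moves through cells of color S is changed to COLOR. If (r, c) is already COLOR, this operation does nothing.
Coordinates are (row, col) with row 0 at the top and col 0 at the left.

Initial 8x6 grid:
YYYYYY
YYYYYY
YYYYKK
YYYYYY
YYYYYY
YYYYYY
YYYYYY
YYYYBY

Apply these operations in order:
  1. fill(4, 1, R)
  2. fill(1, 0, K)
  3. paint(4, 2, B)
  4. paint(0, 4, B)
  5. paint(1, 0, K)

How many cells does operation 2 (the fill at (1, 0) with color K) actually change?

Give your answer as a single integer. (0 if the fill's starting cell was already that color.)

After op 1 fill(4,1,R) [45 cells changed]:
RRRRRR
RRRRRR
RRRRKK
RRRRRR
RRRRRR
RRRRRR
RRRRRR
RRRRBR
After op 2 fill(1,0,K) [45 cells changed]:
KKKKKK
KKKKKK
KKKKKK
KKKKKK
KKKKKK
KKKKKK
KKKKKK
KKKKBK

Answer: 45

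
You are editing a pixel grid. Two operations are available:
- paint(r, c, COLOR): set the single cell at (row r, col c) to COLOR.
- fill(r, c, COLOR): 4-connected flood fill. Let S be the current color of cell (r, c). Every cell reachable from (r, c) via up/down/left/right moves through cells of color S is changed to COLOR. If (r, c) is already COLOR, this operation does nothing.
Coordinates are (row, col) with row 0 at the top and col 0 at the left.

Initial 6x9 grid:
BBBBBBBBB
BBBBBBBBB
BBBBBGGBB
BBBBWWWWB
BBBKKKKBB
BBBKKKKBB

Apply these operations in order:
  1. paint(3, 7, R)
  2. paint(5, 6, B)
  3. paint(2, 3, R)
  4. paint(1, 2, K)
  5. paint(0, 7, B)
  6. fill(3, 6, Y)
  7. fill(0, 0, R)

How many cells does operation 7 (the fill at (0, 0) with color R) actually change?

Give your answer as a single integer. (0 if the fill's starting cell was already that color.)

After op 1 paint(3,7,R):
BBBBBBBBB
BBBBBBBBB
BBBBBGGBB
BBBBWWWRB
BBBKKKKBB
BBBKKKKBB
After op 2 paint(5,6,B):
BBBBBBBBB
BBBBBBBBB
BBBBBGGBB
BBBBWWWRB
BBBKKKKBB
BBBKKKBBB
After op 3 paint(2,3,R):
BBBBBBBBB
BBBBBBBBB
BBBRBGGBB
BBBBWWWRB
BBBKKKKBB
BBBKKKBBB
After op 4 paint(1,2,K):
BBBBBBBBB
BBKBBBBBB
BBBRBGGBB
BBBBWWWRB
BBBKKKKBB
BBBKKKBBB
After op 5 paint(0,7,B):
BBBBBBBBB
BBKBBBBBB
BBBRBGGBB
BBBBWWWRB
BBBKKKKBB
BBBKKKBBB
After op 6 fill(3,6,Y) [3 cells changed]:
BBBBBBBBB
BBKBBBBBB
BBBRBGGBB
BBBBYYYRB
BBBKKKKBB
BBBKKKBBB
After op 7 fill(0,0,R) [39 cells changed]:
RRRRRRRRR
RRKRRRRRR
RRRRRGGRR
RRRRYYYRR
RRRKKKKRR
RRRKKKRRR

Answer: 39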